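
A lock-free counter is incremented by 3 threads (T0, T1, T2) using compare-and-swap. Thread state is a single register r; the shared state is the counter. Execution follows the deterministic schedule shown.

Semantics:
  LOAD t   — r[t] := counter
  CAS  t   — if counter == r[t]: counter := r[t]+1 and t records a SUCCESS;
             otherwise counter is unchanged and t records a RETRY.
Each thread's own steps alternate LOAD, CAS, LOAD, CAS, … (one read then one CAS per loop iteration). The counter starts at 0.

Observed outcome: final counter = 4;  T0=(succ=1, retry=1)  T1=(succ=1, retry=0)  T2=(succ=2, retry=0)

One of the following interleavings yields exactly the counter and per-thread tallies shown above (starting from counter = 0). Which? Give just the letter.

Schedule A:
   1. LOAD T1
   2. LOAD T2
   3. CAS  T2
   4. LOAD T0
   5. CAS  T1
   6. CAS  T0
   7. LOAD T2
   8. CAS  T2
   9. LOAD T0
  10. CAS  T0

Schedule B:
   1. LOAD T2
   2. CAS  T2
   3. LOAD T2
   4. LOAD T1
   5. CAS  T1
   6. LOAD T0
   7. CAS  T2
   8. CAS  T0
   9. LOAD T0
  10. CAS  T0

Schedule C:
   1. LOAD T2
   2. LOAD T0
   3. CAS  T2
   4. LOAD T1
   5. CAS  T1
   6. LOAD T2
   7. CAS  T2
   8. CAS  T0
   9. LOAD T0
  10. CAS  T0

Tracing schedule C:
[1] T2.load  rd  (counter 0, T2.r 0)
[2] T0.load  rd  (counter 0, T0.r 0)
[3] T2.cas  hit  (counter 1, T2.r 0)
[4] T1.load  rd  (counter 1, T1.r 1)
[5] T1.cas  hit  (counter 2, T1.r 1)
[6] T2.load  rd  (counter 2, T2.r 2)
[7] T2.cas  hit  (counter 3, T2.r 2)
[8] T0.cas  miss  (counter 3, T0.r 0)
[9] T0.load  rd  (counter 3, T0.r 3)
[10] T0.cas  hit  (counter 4, T0.r 3)

C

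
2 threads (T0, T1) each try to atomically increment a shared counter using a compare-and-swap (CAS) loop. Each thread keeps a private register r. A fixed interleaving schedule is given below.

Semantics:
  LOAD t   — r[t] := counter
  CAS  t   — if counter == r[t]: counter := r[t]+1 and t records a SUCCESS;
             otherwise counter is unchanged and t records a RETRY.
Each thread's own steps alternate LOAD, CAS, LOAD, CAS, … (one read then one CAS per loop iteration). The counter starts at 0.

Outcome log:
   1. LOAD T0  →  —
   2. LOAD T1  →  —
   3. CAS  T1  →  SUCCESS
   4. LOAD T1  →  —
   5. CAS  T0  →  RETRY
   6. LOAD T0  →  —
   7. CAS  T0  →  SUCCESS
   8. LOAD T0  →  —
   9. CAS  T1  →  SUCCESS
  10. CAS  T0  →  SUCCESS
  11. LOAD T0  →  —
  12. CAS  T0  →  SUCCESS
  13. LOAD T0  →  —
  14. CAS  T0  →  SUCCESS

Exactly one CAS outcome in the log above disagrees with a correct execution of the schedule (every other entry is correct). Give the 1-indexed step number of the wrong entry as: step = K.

Re-executing:
T0 LOAD — after: cnt=0, r=0 — load
T1 LOAD — after: cnt=0, r=0 — load
T1 CAS — after: cnt=1, r=0 — ok
T1 LOAD — after: cnt=1, r=1 — load
T0 CAS — after: cnt=1, r=0 — retry
T0 LOAD — after: cnt=1, r=1 — load
T0 CAS — after: cnt=2, r=1 — ok
T0 LOAD — after: cnt=2, r=2 — load
T1 CAS — after: cnt=2, r=1 — retry
T0 CAS — after: cnt=3, r=2 — ok
T0 LOAD — after: cnt=3, r=3 — load
T0 CAS — after: cnt=4, r=3 — ok
T0 LOAD — after: cnt=4, r=4 — load
T0 CAS — after: cnt=5, r=4 — ok
Log disagrees first at step 9.

step = 9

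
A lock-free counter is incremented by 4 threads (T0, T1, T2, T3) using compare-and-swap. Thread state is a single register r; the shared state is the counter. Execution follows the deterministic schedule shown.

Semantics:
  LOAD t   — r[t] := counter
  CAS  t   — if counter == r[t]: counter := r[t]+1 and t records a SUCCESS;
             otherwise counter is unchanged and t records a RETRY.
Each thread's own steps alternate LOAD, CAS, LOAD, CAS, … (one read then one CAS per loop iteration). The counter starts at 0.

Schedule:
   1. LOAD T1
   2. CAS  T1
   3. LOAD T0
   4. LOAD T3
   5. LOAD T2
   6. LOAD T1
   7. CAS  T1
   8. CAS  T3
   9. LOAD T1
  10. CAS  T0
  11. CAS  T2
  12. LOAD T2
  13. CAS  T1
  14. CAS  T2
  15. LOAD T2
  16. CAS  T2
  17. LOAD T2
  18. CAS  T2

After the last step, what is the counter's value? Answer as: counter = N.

[1] T1.load  rd  (counter 0, T1.r 0)
[2] T1.cas  hit  (counter 1, T1.r 0)
[3] T0.load  rd  (counter 1, T0.r 1)
[4] T3.load  rd  (counter 1, T3.r 1)
[5] T2.load  rd  (counter 1, T2.r 1)
[6] T1.load  rd  (counter 1, T1.r 1)
[7] T1.cas  hit  (counter 2, T1.r 1)
[8] T3.cas  miss  (counter 2, T3.r 1)
[9] T1.load  rd  (counter 2, T1.r 2)
[10] T0.cas  miss  (counter 2, T0.r 1)
[11] T2.cas  miss  (counter 2, T2.r 1)
[12] T2.load  rd  (counter 2, T2.r 2)
[13] T1.cas  hit  (counter 3, T1.r 2)
[14] T2.cas  miss  (counter 3, T2.r 2)
[15] T2.load  rd  (counter 3, T2.r 3)
[16] T2.cas  hit  (counter 4, T2.r 3)
[17] T2.load  rd  (counter 4, T2.r 4)
[18] T2.cas  hit  (counter 5, T2.r 4)

counter = 5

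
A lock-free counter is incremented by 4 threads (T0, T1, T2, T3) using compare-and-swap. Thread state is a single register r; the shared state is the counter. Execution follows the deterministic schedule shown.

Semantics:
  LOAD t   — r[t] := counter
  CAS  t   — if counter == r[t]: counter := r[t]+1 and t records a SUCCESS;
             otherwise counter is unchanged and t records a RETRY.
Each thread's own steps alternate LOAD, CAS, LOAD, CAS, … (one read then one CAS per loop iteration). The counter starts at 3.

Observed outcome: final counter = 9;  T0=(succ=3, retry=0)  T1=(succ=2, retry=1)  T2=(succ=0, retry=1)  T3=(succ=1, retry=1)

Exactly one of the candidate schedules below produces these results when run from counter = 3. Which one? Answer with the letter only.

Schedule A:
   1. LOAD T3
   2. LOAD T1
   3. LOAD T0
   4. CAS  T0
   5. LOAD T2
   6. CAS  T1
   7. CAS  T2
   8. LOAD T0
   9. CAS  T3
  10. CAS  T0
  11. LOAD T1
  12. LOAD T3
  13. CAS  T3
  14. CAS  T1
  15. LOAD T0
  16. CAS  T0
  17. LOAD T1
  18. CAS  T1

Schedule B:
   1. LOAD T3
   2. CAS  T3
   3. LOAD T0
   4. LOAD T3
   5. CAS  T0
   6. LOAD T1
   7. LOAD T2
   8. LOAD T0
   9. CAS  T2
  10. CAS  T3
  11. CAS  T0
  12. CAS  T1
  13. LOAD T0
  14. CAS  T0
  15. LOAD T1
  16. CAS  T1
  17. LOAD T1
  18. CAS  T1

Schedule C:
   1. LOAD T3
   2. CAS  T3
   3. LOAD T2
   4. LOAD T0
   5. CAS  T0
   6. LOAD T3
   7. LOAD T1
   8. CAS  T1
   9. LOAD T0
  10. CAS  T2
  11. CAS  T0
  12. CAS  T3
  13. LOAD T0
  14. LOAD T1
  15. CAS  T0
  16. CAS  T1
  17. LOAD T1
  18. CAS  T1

Tracing schedule C:
[1] T3.load  rd  (counter 3, T3.r 3)
[2] T3.cas  hit  (counter 4, T3.r 3)
[3] T2.load  rd  (counter 4, T2.r 4)
[4] T0.load  rd  (counter 4, T0.r 4)
[5] T0.cas  hit  (counter 5, T0.r 4)
[6] T3.load  rd  (counter 5, T3.r 5)
[7] T1.load  rd  (counter 5, T1.r 5)
[8] T1.cas  hit  (counter 6, T1.r 5)
[9] T0.load  rd  (counter 6, T0.r 6)
[10] T2.cas  miss  (counter 6, T2.r 4)
[11] T0.cas  hit  (counter 7, T0.r 6)
[12] T3.cas  miss  (counter 7, T3.r 5)
[13] T0.load  rd  (counter 7, T0.r 7)
[14] T1.load  rd  (counter 7, T1.r 7)
[15] T0.cas  hit  (counter 8, T0.r 7)
[16] T1.cas  miss  (counter 8, T1.r 7)
[17] T1.load  rd  (counter 8, T1.r 8)
[18] T1.cas  hit  (counter 9, T1.r 8)

C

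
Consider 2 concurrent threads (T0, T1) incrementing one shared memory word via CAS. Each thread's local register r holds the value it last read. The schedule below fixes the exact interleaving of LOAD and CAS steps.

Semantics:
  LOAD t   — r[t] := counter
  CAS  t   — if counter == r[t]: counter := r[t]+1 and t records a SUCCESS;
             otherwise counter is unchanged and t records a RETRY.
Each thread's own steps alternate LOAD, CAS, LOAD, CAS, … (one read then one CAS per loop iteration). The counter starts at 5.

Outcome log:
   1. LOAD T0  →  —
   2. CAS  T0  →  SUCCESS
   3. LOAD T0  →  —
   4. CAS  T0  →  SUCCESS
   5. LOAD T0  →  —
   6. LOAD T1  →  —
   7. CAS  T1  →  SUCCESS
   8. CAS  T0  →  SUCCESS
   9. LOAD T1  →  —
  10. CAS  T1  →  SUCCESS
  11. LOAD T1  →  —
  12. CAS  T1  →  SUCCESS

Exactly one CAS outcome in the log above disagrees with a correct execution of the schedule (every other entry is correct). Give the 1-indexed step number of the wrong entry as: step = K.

step = 8

Reference trace:
   1) LOAD T0:  M=5  r_T0=5
   2) CAS  T0:  M=6  r_T0=5 ✓
   3) LOAD T0:  M=6  r_T0=6
   4) CAS  T0:  M=7  r_T0=6 ✓
   5) LOAD T0:  M=7  r_T0=7
   6) LOAD T1:  M=7  r_T1=7
   7) CAS  T1:  M=8  r_T1=7 ✓
   8) CAS  T0:  M=8  r_T0=7 ✗
   9) LOAD T1:  M=8  r_T1=8
  10) CAS  T1:  M=9  r_T1=8 ✓
  11) LOAD T1:  M=9  r_T1=9
  12) CAS  T1:  M=10  r_T1=9 ✓
Flip is step 8.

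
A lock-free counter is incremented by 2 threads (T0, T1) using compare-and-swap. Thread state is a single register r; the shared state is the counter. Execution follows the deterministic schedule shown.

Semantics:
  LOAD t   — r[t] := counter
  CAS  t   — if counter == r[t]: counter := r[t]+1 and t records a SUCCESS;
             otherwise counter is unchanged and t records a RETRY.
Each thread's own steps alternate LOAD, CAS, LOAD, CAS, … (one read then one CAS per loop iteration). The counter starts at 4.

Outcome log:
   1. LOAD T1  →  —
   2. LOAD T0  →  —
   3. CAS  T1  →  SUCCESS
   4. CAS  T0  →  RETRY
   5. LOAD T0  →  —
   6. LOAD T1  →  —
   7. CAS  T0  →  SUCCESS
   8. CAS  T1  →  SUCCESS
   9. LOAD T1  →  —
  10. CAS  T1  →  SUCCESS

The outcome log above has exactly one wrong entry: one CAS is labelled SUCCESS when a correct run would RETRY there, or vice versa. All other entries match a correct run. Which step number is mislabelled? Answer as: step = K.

step = 8

Reference trace:
T1 LOAD — after: cnt=4, r=4 — load
T0 LOAD — after: cnt=4, r=4 — load
T1 CAS — after: cnt=5, r=4 — ok
T0 CAS — after: cnt=5, r=4 — retry
T0 LOAD — after: cnt=5, r=5 — load
T1 LOAD — after: cnt=5, r=5 — load
T0 CAS — after: cnt=6, r=5 — ok
T1 CAS — after: cnt=6, r=5 — retry
T1 LOAD — after: cnt=6, r=6 — load
T1 CAS — after: cnt=7, r=6 — ok
Mismatch at 8.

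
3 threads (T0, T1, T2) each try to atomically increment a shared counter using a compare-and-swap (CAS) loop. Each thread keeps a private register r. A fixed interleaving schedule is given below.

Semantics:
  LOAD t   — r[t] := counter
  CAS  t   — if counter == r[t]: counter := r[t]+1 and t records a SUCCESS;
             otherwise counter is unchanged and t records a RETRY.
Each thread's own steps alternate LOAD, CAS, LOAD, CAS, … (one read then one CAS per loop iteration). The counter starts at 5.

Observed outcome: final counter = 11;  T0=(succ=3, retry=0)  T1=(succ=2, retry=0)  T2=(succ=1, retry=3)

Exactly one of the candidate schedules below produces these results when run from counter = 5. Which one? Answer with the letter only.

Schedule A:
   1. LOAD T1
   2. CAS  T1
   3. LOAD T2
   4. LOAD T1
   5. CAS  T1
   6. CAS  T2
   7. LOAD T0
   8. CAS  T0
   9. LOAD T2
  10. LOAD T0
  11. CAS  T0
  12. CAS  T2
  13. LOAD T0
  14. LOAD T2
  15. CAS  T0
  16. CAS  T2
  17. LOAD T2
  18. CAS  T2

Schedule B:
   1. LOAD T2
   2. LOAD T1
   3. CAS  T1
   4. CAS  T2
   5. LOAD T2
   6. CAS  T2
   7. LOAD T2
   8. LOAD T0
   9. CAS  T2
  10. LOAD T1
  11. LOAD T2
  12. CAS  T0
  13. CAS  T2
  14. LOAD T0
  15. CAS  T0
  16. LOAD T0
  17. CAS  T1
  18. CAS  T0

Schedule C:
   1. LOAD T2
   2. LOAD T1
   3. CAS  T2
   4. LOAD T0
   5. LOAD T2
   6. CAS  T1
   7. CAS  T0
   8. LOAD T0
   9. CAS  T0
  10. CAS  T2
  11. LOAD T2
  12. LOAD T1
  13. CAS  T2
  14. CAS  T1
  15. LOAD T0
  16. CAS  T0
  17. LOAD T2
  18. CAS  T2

Tracing schedule A:
1. LOAD T1 → mem=5 r[T1]=5 [LOAD]
2. CAS T1 → mem=6 r[T1]=5 [OK]
3. LOAD T2 → mem=6 r[T2]=6 [LOAD]
4. LOAD T1 → mem=6 r[T1]=6 [LOAD]
5. CAS T1 → mem=7 r[T1]=6 [OK]
6. CAS T2 → mem=7 r[T2]=6 [RETRY]
7. LOAD T0 → mem=7 r[T0]=7 [LOAD]
8. CAS T0 → mem=8 r[T0]=7 [OK]
9. LOAD T2 → mem=8 r[T2]=8 [LOAD]
10. LOAD T0 → mem=8 r[T0]=8 [LOAD]
11. CAS T0 → mem=9 r[T0]=8 [OK]
12. CAS T2 → mem=9 r[T2]=8 [RETRY]
13. LOAD T0 → mem=9 r[T0]=9 [LOAD]
14. LOAD T2 → mem=9 r[T2]=9 [LOAD]
15. CAS T0 → mem=10 r[T0]=9 [OK]
16. CAS T2 → mem=10 r[T2]=9 [RETRY]
17. LOAD T2 → mem=10 r[T2]=10 [LOAD]
18. CAS T2 → mem=11 r[T2]=10 [OK]

A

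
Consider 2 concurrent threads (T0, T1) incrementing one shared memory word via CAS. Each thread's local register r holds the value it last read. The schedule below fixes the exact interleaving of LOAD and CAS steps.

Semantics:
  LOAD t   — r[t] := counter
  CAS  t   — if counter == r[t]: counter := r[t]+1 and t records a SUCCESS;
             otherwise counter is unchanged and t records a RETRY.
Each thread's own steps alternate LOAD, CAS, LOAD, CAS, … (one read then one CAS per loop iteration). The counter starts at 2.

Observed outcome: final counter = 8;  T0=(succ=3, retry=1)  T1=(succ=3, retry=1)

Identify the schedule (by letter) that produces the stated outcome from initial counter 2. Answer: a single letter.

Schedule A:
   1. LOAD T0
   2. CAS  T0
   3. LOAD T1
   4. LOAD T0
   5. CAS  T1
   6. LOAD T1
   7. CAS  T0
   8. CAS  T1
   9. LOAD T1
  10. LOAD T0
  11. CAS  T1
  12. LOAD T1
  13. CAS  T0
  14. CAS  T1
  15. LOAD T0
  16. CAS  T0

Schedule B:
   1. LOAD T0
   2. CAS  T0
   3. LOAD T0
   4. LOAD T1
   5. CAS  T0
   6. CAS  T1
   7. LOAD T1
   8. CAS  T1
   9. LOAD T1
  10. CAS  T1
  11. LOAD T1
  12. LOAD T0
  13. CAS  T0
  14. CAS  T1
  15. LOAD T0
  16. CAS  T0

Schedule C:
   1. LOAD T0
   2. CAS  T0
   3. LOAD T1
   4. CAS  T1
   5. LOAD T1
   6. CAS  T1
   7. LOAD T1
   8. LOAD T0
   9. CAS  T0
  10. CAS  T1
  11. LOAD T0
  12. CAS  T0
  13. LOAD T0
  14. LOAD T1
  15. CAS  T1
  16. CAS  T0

Simulating candidate C:
T0 LOAD — after: cnt=2, r=2 — load
T0 CAS — after: cnt=3, r=2 — ok
T1 LOAD — after: cnt=3, r=3 — load
T1 CAS — after: cnt=4, r=3 — ok
T1 LOAD — after: cnt=4, r=4 — load
T1 CAS — after: cnt=5, r=4 — ok
T1 LOAD — after: cnt=5, r=5 — load
T0 LOAD — after: cnt=5, r=5 — load
T0 CAS — after: cnt=6, r=5 — ok
T1 CAS — after: cnt=6, r=5 — retry
T0 LOAD — after: cnt=6, r=6 — load
T0 CAS — after: cnt=7, r=6 — ok
T0 LOAD — after: cnt=7, r=7 — load
T1 LOAD — after: cnt=7, r=7 — load
T1 CAS — after: cnt=8, r=7 — ok
T0 CAS — after: cnt=8, r=7 — retry

C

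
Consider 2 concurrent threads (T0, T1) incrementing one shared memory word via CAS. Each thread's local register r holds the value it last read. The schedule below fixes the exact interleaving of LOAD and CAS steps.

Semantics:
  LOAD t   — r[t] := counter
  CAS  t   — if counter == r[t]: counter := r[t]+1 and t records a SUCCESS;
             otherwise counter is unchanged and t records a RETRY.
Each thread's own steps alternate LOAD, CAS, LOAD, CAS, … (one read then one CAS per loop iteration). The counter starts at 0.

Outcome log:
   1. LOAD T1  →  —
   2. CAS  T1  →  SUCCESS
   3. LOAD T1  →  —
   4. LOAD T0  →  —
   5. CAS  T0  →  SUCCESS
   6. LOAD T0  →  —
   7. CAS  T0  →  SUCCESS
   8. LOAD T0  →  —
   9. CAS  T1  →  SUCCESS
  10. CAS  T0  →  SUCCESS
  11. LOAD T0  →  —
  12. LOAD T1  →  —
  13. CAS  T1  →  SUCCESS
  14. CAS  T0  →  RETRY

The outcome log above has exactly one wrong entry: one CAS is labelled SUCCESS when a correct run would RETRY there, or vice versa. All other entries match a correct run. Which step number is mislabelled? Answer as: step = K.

step = 9

Re-executing:
   1) LOAD T1:  M=0  r_T1=0
   2) CAS  T1:  M=1  r_T1=0 ✓
   3) LOAD T1:  M=1  r_T1=1
   4) LOAD T0:  M=1  r_T0=1
   5) CAS  T0:  M=2  r_T0=1 ✓
   6) LOAD T0:  M=2  r_T0=2
   7) CAS  T0:  M=3  r_T0=2 ✓
   8) LOAD T0:  M=3  r_T0=3
   9) CAS  T1:  M=3  r_T1=1 ✗
  10) CAS  T0:  M=4  r_T0=3 ✓
  11) LOAD T0:  M=4  r_T0=4
  12) LOAD T1:  M=4  r_T1=4
  13) CAS  T1:  M=5  r_T1=4 ✓
  14) CAS  T0:  M=5  r_T0=4 ✗
Log disagrees first at step 9.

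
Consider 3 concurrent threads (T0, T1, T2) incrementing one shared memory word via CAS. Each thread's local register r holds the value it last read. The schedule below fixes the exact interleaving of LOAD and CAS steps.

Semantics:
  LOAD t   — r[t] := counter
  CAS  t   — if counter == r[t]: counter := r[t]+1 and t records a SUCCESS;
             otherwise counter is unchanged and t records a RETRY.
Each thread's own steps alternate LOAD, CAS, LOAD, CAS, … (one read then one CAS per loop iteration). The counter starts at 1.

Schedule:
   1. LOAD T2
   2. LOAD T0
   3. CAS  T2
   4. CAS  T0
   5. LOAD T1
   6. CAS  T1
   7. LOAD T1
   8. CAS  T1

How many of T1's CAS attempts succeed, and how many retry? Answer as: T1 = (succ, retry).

T1 = (2, 0)

1. LOAD T2 → mem=1 r[T2]=1 [LOAD]
2. LOAD T0 → mem=1 r[T0]=1 [LOAD]
3. CAS T2 → mem=2 r[T2]=1 [OK]
4. CAS T0 → mem=2 r[T0]=1 [RETRY]
5. LOAD T1 → mem=2 r[T1]=2 [LOAD]
6. CAS T1 → mem=3 r[T1]=2 [OK]
7. LOAD T1 → mem=3 r[T1]=3 [LOAD]
8. CAS T1 → mem=4 r[T1]=3 [OK]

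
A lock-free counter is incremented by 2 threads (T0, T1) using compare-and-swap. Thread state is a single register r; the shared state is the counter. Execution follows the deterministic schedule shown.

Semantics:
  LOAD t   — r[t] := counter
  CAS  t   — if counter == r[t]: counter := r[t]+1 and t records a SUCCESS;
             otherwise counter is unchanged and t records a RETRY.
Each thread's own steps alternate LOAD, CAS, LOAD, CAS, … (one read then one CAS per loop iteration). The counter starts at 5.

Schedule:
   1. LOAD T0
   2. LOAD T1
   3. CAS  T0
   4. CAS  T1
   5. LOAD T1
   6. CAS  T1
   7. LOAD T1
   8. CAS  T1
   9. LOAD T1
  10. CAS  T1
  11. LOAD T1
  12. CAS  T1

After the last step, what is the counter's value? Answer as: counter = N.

[1] T0.load  rd  (counter 5, T0.r 5)
[2] T1.load  rd  (counter 5, T1.r 5)
[3] T0.cas  hit  (counter 6, T0.r 5)
[4] T1.cas  miss  (counter 6, T1.r 5)
[5] T1.load  rd  (counter 6, T1.r 6)
[6] T1.cas  hit  (counter 7, T1.r 6)
[7] T1.load  rd  (counter 7, T1.r 7)
[8] T1.cas  hit  (counter 8, T1.r 7)
[9] T1.load  rd  (counter 8, T1.r 8)
[10] T1.cas  hit  (counter 9, T1.r 8)
[11] T1.load  rd  (counter 9, T1.r 9)
[12] T1.cas  hit  (counter 10, T1.r 9)

counter = 10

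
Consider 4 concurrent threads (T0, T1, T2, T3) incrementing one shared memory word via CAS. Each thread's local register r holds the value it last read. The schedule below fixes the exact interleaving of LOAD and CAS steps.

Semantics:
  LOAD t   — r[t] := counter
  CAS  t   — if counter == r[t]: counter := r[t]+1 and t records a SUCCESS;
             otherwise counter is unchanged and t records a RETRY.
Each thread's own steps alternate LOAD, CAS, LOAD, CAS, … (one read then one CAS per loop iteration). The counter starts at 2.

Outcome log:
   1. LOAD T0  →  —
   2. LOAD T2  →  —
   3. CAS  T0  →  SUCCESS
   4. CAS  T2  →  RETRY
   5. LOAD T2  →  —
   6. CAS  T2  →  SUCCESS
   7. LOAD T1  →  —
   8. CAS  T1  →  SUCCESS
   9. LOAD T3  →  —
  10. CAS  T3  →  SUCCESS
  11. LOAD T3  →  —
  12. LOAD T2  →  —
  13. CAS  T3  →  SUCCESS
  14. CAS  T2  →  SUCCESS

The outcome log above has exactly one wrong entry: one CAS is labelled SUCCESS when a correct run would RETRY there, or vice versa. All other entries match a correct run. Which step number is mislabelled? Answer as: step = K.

step = 14

Re-executing:
[1] T0.load  rd  (counter 2, T0.r 2)
[2] T2.load  rd  (counter 2, T2.r 2)
[3] T0.cas  hit  (counter 3, T0.r 2)
[4] T2.cas  miss  (counter 3, T2.r 2)
[5] T2.load  rd  (counter 3, T2.r 3)
[6] T2.cas  hit  (counter 4, T2.r 3)
[7] T1.load  rd  (counter 4, T1.r 4)
[8] T1.cas  hit  (counter 5, T1.r 4)
[9] T3.load  rd  (counter 5, T3.r 5)
[10] T3.cas  hit  (counter 6, T3.r 5)
[11] T3.load  rd  (counter 6, T3.r 6)
[12] T2.load  rd  (counter 6, T2.r 6)
[13] T3.cas  hit  (counter 7, T3.r 6)
[14] T2.cas  miss  (counter 7, T2.r 6)
Log disagrees first at step 14.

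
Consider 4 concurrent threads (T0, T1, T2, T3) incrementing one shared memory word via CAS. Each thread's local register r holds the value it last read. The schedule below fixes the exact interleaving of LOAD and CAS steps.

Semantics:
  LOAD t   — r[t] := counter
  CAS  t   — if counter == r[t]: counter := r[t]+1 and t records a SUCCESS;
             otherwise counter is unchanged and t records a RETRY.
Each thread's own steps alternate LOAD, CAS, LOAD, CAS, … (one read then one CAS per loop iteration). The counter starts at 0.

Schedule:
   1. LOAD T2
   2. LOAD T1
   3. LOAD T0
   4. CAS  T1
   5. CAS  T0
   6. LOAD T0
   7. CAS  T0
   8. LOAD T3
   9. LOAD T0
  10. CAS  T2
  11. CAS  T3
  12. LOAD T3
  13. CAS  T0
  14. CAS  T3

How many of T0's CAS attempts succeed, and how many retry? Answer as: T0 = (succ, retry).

#1 T2 reads 0
#2 T1 reads 0
#3 T0 reads 0
#4 T1 CAS(0→1) writes; counter now 1
#5 T0 CAS(0→1) fails; counter now 1
#6 T0 reads 1
#7 T0 CAS(1→2) writes; counter now 2
#8 T3 reads 2
#9 T0 reads 2
#10 T2 CAS(0→1) fails; counter now 2
#11 T3 CAS(2→3) writes; counter now 3
#12 T3 reads 3
#13 T0 CAS(2→3) fails; counter now 3
#14 T3 CAS(3→4) writes; counter now 4

T0 = (1, 2)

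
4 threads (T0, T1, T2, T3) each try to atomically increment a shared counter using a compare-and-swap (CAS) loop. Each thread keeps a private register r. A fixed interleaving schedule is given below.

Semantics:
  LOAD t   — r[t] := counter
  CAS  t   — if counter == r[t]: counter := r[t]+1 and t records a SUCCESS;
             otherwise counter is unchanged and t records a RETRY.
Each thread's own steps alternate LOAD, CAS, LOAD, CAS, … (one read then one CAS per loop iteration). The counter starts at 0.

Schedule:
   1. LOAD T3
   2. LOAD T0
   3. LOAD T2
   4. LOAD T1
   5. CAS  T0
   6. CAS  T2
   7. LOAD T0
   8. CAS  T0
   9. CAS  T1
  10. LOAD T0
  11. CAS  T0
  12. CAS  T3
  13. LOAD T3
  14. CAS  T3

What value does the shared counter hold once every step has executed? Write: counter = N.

step 1: T3 LOAD ⇒ load; ctr=0 reg=0
step 2: T0 LOAD ⇒ load; ctr=0 reg=0
step 3: T2 LOAD ⇒ load; ctr=0 reg=0
step 4: T1 LOAD ⇒ load; ctr=0 reg=0
step 5: T0 CAS ⇒ ok; ctr=1 reg=0
step 6: T2 CAS ⇒ retry; ctr=1 reg=0
step 7: T0 LOAD ⇒ load; ctr=1 reg=1
step 8: T0 CAS ⇒ ok; ctr=2 reg=1
step 9: T1 CAS ⇒ retry; ctr=2 reg=0
step 10: T0 LOAD ⇒ load; ctr=2 reg=2
step 11: T0 CAS ⇒ ok; ctr=3 reg=2
step 12: T3 CAS ⇒ retry; ctr=3 reg=0
step 13: T3 LOAD ⇒ load; ctr=3 reg=3
step 14: T3 CAS ⇒ ok; ctr=4 reg=3

counter = 4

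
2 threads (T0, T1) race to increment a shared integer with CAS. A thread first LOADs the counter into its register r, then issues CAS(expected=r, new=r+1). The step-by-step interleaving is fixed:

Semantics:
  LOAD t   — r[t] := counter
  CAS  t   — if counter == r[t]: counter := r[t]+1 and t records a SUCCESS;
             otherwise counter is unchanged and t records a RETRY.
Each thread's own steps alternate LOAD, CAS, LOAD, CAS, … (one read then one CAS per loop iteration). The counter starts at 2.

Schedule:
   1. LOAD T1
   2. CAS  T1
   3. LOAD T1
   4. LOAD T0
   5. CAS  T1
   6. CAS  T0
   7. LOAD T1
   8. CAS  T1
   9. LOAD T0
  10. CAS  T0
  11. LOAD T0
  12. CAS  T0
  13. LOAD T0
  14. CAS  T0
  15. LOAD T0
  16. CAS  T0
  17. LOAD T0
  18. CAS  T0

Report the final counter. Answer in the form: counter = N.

   1) LOAD T1:  M=2  r_T1=2
   2) CAS  T1:  M=3  r_T1=2 ✓
   3) LOAD T1:  M=3  r_T1=3
   4) LOAD T0:  M=3  r_T0=3
   5) CAS  T1:  M=4  r_T1=3 ✓
   6) CAS  T0:  M=4  r_T0=3 ✗
   7) LOAD T1:  M=4  r_T1=4
   8) CAS  T1:  M=5  r_T1=4 ✓
   9) LOAD T0:  M=5  r_T0=5
  10) CAS  T0:  M=6  r_T0=5 ✓
  11) LOAD T0:  M=6  r_T0=6
  12) CAS  T0:  M=7  r_T0=6 ✓
  13) LOAD T0:  M=7  r_T0=7
  14) CAS  T0:  M=8  r_T0=7 ✓
  15) LOAD T0:  M=8  r_T0=8
  16) CAS  T0:  M=9  r_T0=8 ✓
  17) LOAD T0:  M=9  r_T0=9
  18) CAS  T0:  M=10  r_T0=9 ✓

counter = 10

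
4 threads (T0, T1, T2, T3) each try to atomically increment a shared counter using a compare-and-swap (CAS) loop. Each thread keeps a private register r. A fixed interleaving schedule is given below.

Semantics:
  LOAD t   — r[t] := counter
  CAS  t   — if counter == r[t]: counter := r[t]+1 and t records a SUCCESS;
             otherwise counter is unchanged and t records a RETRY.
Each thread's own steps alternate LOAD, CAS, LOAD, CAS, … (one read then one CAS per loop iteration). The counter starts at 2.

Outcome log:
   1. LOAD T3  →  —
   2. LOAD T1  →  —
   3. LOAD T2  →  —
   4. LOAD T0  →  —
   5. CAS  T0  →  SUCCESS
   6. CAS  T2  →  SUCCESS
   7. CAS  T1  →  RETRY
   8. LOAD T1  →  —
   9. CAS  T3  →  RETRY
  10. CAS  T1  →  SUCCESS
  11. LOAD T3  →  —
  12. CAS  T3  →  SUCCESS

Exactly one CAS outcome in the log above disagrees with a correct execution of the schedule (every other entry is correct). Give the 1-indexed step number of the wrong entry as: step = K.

Reference trace:
   1) LOAD T3:  M=2  r_T3=2
   2) LOAD T1:  M=2  r_T1=2
   3) LOAD T2:  M=2  r_T2=2
   4) LOAD T0:  M=2  r_T0=2
   5) CAS  T0:  M=3  r_T0=2 ✓
   6) CAS  T2:  M=3  r_T2=2 ✗
   7) CAS  T1:  M=3  r_T1=2 ✗
   8) LOAD T1:  M=3  r_T1=3
   9) CAS  T3:  M=3  r_T3=2 ✗
  10) CAS  T1:  M=4  r_T1=3 ✓
  11) LOAD T3:  M=4  r_T3=4
  12) CAS  T3:  M=5  r_T3=4 ✓
Flip is step 6.

step = 6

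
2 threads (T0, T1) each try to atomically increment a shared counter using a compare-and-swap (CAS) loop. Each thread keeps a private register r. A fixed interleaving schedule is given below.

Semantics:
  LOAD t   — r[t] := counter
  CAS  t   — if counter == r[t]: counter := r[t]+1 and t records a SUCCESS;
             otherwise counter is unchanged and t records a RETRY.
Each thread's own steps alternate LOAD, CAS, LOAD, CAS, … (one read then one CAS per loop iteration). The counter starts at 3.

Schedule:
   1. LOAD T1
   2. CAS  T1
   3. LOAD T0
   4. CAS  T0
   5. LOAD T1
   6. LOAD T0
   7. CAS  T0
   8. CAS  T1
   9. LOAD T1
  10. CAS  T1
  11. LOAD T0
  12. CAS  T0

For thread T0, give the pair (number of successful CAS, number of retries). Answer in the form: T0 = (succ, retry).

T0 = (3, 0)

1. LOAD T1 → mem=3 r[T1]=3 [LOAD]
2. CAS T1 → mem=4 r[T1]=3 [OK]
3. LOAD T0 → mem=4 r[T0]=4 [LOAD]
4. CAS T0 → mem=5 r[T0]=4 [OK]
5. LOAD T1 → mem=5 r[T1]=5 [LOAD]
6. LOAD T0 → mem=5 r[T0]=5 [LOAD]
7. CAS T0 → mem=6 r[T0]=5 [OK]
8. CAS T1 → mem=6 r[T1]=5 [RETRY]
9. LOAD T1 → mem=6 r[T1]=6 [LOAD]
10. CAS T1 → mem=7 r[T1]=6 [OK]
11. LOAD T0 → mem=7 r[T0]=7 [LOAD]
12. CAS T0 → mem=8 r[T0]=7 [OK]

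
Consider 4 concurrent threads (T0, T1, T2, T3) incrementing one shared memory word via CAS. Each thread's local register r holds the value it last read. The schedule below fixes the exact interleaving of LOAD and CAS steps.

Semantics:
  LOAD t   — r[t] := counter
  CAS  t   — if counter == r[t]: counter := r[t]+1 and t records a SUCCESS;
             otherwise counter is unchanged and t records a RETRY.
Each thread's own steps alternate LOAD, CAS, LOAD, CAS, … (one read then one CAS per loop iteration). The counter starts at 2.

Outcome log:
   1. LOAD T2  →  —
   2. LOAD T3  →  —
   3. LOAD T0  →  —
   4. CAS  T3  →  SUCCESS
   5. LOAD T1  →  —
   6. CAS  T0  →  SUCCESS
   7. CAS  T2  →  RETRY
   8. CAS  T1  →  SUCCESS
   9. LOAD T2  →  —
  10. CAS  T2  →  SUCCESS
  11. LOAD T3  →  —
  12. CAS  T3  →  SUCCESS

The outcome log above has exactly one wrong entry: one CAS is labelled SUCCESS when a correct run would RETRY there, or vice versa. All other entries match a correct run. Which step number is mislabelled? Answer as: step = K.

Re-executing:
#1 T2 reads 2
#2 T3 reads 2
#3 T0 reads 2
#4 T3 CAS(2→3) writes; counter now 3
#5 T1 reads 3
#6 T0 CAS(2→3) fails; counter now 3
#7 T2 CAS(2→3) fails; counter now 3
#8 T1 CAS(3→4) writes; counter now 4
#9 T2 reads 4
#10 T2 CAS(4→5) writes; counter now 5
#11 T3 reads 5
#12 T3 CAS(5→6) writes; counter now 6
Log disagrees first at step 6.

step = 6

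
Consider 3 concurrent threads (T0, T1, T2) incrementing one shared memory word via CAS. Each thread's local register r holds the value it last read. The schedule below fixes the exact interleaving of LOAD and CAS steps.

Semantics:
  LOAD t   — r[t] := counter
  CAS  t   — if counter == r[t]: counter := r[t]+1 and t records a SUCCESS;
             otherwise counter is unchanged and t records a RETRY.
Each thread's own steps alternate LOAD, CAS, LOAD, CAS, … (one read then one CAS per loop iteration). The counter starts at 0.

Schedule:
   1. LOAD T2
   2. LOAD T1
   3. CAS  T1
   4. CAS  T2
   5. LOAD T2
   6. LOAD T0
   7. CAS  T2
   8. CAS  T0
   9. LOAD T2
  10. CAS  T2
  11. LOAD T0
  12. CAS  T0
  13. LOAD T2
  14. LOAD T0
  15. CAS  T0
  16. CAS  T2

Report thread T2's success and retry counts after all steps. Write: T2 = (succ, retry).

T2 = (2, 2)

step 1: T2 LOAD ⇒ load; ctr=0 reg=0
step 2: T1 LOAD ⇒ load; ctr=0 reg=0
step 3: T1 CAS ⇒ ok; ctr=1 reg=0
step 4: T2 CAS ⇒ retry; ctr=1 reg=0
step 5: T2 LOAD ⇒ load; ctr=1 reg=1
step 6: T0 LOAD ⇒ load; ctr=1 reg=1
step 7: T2 CAS ⇒ ok; ctr=2 reg=1
step 8: T0 CAS ⇒ retry; ctr=2 reg=1
step 9: T2 LOAD ⇒ load; ctr=2 reg=2
step 10: T2 CAS ⇒ ok; ctr=3 reg=2
step 11: T0 LOAD ⇒ load; ctr=3 reg=3
step 12: T0 CAS ⇒ ok; ctr=4 reg=3
step 13: T2 LOAD ⇒ load; ctr=4 reg=4
step 14: T0 LOAD ⇒ load; ctr=4 reg=4
step 15: T0 CAS ⇒ ok; ctr=5 reg=4
step 16: T2 CAS ⇒ retry; ctr=5 reg=4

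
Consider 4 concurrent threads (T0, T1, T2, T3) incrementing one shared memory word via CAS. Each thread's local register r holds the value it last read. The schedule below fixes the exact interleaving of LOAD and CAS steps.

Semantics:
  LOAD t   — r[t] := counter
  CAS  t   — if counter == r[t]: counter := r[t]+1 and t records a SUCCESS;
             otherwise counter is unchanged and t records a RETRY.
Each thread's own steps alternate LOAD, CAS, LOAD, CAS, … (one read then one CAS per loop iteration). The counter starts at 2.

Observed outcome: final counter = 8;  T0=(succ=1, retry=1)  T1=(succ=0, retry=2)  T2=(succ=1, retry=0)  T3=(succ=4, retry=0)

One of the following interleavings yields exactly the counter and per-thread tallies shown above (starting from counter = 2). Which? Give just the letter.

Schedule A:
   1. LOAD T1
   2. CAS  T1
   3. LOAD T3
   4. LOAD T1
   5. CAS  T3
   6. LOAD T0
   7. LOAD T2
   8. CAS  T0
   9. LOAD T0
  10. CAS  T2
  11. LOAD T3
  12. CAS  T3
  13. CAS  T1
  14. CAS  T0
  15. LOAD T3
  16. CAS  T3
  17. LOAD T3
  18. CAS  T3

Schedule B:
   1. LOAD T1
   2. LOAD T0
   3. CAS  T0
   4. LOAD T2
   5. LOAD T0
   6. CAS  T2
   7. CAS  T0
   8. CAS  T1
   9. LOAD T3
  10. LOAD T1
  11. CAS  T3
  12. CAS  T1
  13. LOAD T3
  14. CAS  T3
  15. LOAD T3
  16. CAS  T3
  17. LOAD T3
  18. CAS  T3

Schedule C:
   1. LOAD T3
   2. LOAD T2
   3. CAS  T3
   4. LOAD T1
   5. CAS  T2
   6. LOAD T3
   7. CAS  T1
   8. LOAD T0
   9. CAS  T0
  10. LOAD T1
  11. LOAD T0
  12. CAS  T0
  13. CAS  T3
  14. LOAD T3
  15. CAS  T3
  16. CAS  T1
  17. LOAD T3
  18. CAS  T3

B

Tracing schedule B:
   1) LOAD T1:  M=2  r_T1=2
   2) LOAD T0:  M=2  r_T0=2
   3) CAS  T0:  M=3  r_T0=2 ✓
   4) LOAD T2:  M=3  r_T2=3
   5) LOAD T0:  M=3  r_T0=3
   6) CAS  T2:  M=4  r_T2=3 ✓
   7) CAS  T0:  M=4  r_T0=3 ✗
   8) CAS  T1:  M=4  r_T1=2 ✗
   9) LOAD T3:  M=4  r_T3=4
  10) LOAD T1:  M=4  r_T1=4
  11) CAS  T3:  M=5  r_T3=4 ✓
  12) CAS  T1:  M=5  r_T1=4 ✗
  13) LOAD T3:  M=5  r_T3=5
  14) CAS  T3:  M=6  r_T3=5 ✓
  15) LOAD T3:  M=6  r_T3=6
  16) CAS  T3:  M=7  r_T3=6 ✓
  17) LOAD T3:  M=7  r_T3=7
  18) CAS  T3:  M=8  r_T3=7 ✓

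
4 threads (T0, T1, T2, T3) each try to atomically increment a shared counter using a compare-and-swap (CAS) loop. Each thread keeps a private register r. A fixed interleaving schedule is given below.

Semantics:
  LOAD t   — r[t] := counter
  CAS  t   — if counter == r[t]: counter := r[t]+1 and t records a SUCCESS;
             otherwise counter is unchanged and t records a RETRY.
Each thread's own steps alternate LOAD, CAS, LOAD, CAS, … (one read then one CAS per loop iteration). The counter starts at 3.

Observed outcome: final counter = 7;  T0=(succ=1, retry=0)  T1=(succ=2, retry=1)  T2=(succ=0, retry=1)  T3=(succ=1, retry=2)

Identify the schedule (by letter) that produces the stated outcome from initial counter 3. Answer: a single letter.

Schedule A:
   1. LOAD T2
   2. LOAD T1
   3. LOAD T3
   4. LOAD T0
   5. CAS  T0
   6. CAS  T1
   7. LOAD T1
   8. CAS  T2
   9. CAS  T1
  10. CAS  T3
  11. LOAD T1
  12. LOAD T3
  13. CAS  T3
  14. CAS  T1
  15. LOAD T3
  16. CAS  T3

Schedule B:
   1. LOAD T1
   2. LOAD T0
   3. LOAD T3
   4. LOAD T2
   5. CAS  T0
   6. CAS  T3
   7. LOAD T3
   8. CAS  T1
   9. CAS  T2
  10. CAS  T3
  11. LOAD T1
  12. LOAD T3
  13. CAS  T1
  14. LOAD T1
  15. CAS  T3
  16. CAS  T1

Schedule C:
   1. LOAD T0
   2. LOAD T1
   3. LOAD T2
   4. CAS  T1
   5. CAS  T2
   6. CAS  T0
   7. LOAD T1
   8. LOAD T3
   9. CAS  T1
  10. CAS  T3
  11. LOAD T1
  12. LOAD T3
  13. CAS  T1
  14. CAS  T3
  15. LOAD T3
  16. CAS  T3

B

Simulating candidate B:
step 1: T1 LOAD ⇒ load; ctr=3 reg=3
step 2: T0 LOAD ⇒ load; ctr=3 reg=3
step 3: T3 LOAD ⇒ load; ctr=3 reg=3
step 4: T2 LOAD ⇒ load; ctr=3 reg=3
step 5: T0 CAS ⇒ ok; ctr=4 reg=3
step 6: T3 CAS ⇒ retry; ctr=4 reg=3
step 7: T3 LOAD ⇒ load; ctr=4 reg=4
step 8: T1 CAS ⇒ retry; ctr=4 reg=3
step 9: T2 CAS ⇒ retry; ctr=4 reg=3
step 10: T3 CAS ⇒ ok; ctr=5 reg=4
step 11: T1 LOAD ⇒ load; ctr=5 reg=5
step 12: T3 LOAD ⇒ load; ctr=5 reg=5
step 13: T1 CAS ⇒ ok; ctr=6 reg=5
step 14: T1 LOAD ⇒ load; ctr=6 reg=6
step 15: T3 CAS ⇒ retry; ctr=6 reg=5
step 16: T1 CAS ⇒ ok; ctr=7 reg=6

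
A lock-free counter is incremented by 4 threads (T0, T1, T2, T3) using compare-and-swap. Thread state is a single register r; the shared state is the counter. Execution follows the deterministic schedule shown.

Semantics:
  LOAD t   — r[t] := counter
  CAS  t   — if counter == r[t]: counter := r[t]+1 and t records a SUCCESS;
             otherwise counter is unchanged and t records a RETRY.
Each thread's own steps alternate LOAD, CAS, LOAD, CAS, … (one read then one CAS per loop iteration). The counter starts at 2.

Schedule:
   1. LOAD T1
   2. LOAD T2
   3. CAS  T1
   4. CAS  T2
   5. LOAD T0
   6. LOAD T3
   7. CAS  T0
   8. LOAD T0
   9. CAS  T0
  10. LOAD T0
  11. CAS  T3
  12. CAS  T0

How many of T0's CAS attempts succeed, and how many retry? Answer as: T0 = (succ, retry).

[1] T1.load  rd  (counter 2, T1.r 2)
[2] T2.load  rd  (counter 2, T2.r 2)
[3] T1.cas  hit  (counter 3, T1.r 2)
[4] T2.cas  miss  (counter 3, T2.r 2)
[5] T0.load  rd  (counter 3, T0.r 3)
[6] T3.load  rd  (counter 3, T3.r 3)
[7] T0.cas  hit  (counter 4, T0.r 3)
[8] T0.load  rd  (counter 4, T0.r 4)
[9] T0.cas  hit  (counter 5, T0.r 4)
[10] T0.load  rd  (counter 5, T0.r 5)
[11] T3.cas  miss  (counter 5, T3.r 3)
[12] T0.cas  hit  (counter 6, T0.r 5)

T0 = (3, 0)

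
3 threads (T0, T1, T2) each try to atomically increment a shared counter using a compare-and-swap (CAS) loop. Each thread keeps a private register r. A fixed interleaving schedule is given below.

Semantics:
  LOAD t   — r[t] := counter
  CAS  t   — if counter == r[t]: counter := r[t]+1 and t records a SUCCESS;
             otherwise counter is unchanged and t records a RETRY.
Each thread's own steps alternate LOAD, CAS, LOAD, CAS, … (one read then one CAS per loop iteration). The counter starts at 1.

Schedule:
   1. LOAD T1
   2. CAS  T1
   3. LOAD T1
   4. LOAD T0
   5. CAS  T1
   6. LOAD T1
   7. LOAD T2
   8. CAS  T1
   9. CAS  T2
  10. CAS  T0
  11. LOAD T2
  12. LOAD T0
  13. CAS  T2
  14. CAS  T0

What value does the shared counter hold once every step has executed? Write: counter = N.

counter = 5

T1 LOAD — after: cnt=1, r=1 — load
T1 CAS — after: cnt=2, r=1 — ok
T1 LOAD — after: cnt=2, r=2 — load
T0 LOAD — after: cnt=2, r=2 — load
T1 CAS — after: cnt=3, r=2 — ok
T1 LOAD — after: cnt=3, r=3 — load
T2 LOAD — after: cnt=3, r=3 — load
T1 CAS — after: cnt=4, r=3 — ok
T2 CAS — after: cnt=4, r=3 — retry
T0 CAS — after: cnt=4, r=2 — retry
T2 LOAD — after: cnt=4, r=4 — load
T0 LOAD — after: cnt=4, r=4 — load
T2 CAS — after: cnt=5, r=4 — ok
T0 CAS — after: cnt=5, r=4 — retry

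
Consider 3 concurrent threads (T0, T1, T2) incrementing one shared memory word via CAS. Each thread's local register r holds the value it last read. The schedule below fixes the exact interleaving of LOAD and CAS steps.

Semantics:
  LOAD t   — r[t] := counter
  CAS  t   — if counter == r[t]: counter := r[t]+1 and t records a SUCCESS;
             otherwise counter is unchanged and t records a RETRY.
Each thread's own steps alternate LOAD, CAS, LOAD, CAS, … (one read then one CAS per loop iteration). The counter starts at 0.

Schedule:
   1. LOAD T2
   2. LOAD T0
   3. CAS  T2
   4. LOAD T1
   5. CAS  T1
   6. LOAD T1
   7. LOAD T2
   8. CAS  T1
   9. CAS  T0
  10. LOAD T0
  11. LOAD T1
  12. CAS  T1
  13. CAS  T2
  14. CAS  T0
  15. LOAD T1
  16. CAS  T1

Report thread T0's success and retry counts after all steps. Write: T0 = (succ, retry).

T0 = (0, 2)

[1] T2.load  rd  (counter 0, T2.r 0)
[2] T0.load  rd  (counter 0, T0.r 0)
[3] T2.cas  hit  (counter 1, T2.r 0)
[4] T1.load  rd  (counter 1, T1.r 1)
[5] T1.cas  hit  (counter 2, T1.r 1)
[6] T1.load  rd  (counter 2, T1.r 2)
[7] T2.load  rd  (counter 2, T2.r 2)
[8] T1.cas  hit  (counter 3, T1.r 2)
[9] T0.cas  miss  (counter 3, T0.r 0)
[10] T0.load  rd  (counter 3, T0.r 3)
[11] T1.load  rd  (counter 3, T1.r 3)
[12] T1.cas  hit  (counter 4, T1.r 3)
[13] T2.cas  miss  (counter 4, T2.r 2)
[14] T0.cas  miss  (counter 4, T0.r 3)
[15] T1.load  rd  (counter 4, T1.r 4)
[16] T1.cas  hit  (counter 5, T1.r 4)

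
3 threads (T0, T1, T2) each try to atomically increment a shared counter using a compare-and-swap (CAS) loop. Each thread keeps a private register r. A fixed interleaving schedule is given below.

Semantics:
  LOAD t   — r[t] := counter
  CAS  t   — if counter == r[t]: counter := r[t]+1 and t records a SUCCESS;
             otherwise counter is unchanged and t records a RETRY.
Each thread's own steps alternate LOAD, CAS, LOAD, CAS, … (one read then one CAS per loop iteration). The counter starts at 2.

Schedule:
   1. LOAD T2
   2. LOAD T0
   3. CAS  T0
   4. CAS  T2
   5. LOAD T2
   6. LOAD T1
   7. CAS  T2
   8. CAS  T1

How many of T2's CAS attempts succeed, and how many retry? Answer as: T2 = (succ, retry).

step 1: T2 LOAD ⇒ load; ctr=2 reg=2
step 2: T0 LOAD ⇒ load; ctr=2 reg=2
step 3: T0 CAS ⇒ ok; ctr=3 reg=2
step 4: T2 CAS ⇒ retry; ctr=3 reg=2
step 5: T2 LOAD ⇒ load; ctr=3 reg=3
step 6: T1 LOAD ⇒ load; ctr=3 reg=3
step 7: T2 CAS ⇒ ok; ctr=4 reg=3
step 8: T1 CAS ⇒ retry; ctr=4 reg=3

T2 = (1, 1)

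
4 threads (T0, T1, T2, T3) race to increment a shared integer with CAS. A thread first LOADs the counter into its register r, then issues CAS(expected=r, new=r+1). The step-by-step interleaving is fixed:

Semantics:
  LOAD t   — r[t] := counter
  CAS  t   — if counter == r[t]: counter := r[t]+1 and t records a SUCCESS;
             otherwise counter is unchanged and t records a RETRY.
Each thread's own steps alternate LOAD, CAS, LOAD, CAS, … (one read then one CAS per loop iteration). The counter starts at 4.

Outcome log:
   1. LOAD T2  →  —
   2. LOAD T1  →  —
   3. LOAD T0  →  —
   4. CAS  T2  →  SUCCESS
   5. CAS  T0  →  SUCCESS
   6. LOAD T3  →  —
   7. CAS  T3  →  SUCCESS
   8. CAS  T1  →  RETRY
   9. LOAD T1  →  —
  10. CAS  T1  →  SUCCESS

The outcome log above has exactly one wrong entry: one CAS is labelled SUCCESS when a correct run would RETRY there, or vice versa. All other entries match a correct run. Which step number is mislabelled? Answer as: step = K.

step = 5

Reference trace:
[1] T2.load  rd  (counter 4, T2.r 4)
[2] T1.load  rd  (counter 4, T1.r 4)
[3] T0.load  rd  (counter 4, T0.r 4)
[4] T2.cas  hit  (counter 5, T2.r 4)
[5] T0.cas  miss  (counter 5, T0.r 4)
[6] T3.load  rd  (counter 5, T3.r 5)
[7] T3.cas  hit  (counter 6, T3.r 5)
[8] T1.cas  miss  (counter 6, T1.r 4)
[9] T1.load  rd  (counter 6, T1.r 6)
[10] T1.cas  hit  (counter 7, T1.r 6)
Flip is step 5.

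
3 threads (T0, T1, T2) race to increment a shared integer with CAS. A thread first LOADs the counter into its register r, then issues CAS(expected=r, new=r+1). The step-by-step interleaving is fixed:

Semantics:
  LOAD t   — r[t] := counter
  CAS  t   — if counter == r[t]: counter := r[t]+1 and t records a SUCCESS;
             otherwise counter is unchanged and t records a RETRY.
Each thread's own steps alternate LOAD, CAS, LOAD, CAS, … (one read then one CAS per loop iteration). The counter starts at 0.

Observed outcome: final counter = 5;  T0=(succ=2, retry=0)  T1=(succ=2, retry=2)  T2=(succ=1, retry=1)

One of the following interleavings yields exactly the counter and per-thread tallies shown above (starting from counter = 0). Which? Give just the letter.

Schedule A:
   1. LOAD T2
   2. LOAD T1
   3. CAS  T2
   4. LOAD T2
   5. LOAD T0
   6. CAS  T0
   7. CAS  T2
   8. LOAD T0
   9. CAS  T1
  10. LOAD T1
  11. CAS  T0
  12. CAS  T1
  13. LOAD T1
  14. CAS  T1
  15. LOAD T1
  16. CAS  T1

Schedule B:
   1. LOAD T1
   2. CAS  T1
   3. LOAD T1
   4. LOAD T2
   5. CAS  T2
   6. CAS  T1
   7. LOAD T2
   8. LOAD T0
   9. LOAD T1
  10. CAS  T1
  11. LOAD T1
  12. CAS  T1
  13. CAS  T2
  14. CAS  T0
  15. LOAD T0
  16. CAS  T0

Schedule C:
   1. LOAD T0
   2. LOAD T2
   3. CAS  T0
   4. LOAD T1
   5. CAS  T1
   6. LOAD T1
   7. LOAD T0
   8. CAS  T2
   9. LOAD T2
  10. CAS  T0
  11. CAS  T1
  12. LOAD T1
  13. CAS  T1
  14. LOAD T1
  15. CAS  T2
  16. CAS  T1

Simulating candidate A:
T2 LOAD — after: cnt=0, r=0 — load
T1 LOAD — after: cnt=0, r=0 — load
T2 CAS — after: cnt=1, r=0 — ok
T2 LOAD — after: cnt=1, r=1 — load
T0 LOAD — after: cnt=1, r=1 — load
T0 CAS — after: cnt=2, r=1 — ok
T2 CAS — after: cnt=2, r=1 — retry
T0 LOAD — after: cnt=2, r=2 — load
T1 CAS — after: cnt=2, r=0 — retry
T1 LOAD — after: cnt=2, r=2 — load
T0 CAS — after: cnt=3, r=2 — ok
T1 CAS — after: cnt=3, r=2 — retry
T1 LOAD — after: cnt=3, r=3 — load
T1 CAS — after: cnt=4, r=3 — ok
T1 LOAD — after: cnt=4, r=4 — load
T1 CAS — after: cnt=5, r=4 — ok

A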